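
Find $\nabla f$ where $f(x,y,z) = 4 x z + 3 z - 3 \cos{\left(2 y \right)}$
(4*z, 6*sin(2*y), 4*x + 3)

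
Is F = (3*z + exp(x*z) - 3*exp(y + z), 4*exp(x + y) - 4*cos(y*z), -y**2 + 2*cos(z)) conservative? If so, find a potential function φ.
No, ∇×F = (-2*y*(2*sin(y*z) + 1), x*exp(x*z) - 3*exp(y + z) + 3, 4*exp(x + y) + 3*exp(y + z)) ≠ 0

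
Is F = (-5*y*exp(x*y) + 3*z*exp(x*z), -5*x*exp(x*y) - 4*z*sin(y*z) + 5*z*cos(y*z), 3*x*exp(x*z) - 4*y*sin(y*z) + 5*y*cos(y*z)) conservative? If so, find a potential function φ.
Yes, F is conservative. φ = -5*exp(x*y) + 3*exp(x*z) + 5*sin(y*z) + 4*cos(y*z)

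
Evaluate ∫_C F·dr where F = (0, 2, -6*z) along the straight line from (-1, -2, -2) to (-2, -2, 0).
12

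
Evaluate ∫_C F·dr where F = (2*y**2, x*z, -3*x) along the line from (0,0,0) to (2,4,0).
64/3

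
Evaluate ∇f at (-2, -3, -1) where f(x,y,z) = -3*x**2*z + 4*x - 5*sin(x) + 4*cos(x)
(-8 - 5*cos(2) + 4*sin(2), 0, -12)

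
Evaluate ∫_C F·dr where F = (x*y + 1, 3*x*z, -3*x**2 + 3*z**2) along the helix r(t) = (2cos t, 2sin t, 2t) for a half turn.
-12*pi - 4 + 6*pi**2 + 8*pi**3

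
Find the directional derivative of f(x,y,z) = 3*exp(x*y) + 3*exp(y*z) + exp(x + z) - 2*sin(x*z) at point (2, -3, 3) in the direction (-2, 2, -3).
sqrt(17)*(-5*exp(14) + 45 + 30*exp(3) + 24*exp(9)*cos(6))*exp(-9)/17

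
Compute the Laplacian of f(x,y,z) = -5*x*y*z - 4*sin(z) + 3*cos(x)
4*sin(z) - 3*cos(x)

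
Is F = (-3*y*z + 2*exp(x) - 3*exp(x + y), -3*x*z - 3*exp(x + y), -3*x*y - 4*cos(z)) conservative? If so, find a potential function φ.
Yes, F is conservative. φ = -3*x*y*z + 2*exp(x) - 3*exp(x + y) - 4*sin(z)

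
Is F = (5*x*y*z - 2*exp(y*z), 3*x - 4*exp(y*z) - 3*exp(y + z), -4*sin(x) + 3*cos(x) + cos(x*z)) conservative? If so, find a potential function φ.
No, ∇×F = (4*y*exp(y*z) + 3*exp(y + z), 5*x*y - 2*y*exp(y*z) + z*sin(x*z) + 3*sin(x) + 4*cos(x), -5*x*z + 2*z*exp(y*z) + 3) ≠ 0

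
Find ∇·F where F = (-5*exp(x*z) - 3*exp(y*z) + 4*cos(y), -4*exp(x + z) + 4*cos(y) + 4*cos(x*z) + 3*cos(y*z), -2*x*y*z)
-2*x*y - 5*z*exp(x*z) - 3*z*sin(y*z) - 4*sin(y)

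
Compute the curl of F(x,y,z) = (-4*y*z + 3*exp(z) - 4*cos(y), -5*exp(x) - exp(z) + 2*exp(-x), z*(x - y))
(-z + exp(z), -4*y - z + 3*exp(z), 4*z - 5*exp(x) - 4*sin(y) - 2*exp(-x))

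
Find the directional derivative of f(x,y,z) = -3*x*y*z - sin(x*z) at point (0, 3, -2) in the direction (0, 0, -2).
0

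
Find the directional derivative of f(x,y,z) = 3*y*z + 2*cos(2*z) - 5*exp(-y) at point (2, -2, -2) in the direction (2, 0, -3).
6*sqrt(13)*(3 - 2*sin(4))/13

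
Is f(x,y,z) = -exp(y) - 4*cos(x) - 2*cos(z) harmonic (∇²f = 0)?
No, ∇²f = -exp(y) + 4*cos(x) + 2*cos(z)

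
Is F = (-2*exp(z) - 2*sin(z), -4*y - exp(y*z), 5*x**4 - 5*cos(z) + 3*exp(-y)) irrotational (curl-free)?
No, ∇×F = (y*exp(y*z) - 3*exp(-y), -20*x**3 - 2*exp(z) - 2*cos(z), 0)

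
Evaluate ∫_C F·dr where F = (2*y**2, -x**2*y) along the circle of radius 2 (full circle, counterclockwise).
0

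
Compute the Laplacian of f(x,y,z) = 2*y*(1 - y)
-4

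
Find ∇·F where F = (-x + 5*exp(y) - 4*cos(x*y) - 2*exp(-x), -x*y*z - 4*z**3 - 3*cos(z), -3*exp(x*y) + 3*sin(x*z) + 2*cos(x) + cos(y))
-x*z + 3*x*cos(x*z) + 4*y*sin(x*y) - 1 + 2*exp(-x)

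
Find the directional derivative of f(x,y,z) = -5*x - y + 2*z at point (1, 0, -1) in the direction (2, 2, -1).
-14/3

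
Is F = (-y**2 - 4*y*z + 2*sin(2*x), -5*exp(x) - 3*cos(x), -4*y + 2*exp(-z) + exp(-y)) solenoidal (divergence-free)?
No, ∇·F = 4*cos(2*x) - 2*exp(-z)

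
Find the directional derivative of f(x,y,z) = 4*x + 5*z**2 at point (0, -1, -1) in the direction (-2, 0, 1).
-18*sqrt(5)/5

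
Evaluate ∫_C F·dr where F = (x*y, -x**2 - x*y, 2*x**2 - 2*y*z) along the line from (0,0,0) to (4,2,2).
32/3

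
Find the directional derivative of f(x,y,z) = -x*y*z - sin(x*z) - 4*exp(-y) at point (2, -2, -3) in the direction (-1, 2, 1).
sqrt(6)*(-5*cos(6) + 22 + 8*exp(2))/6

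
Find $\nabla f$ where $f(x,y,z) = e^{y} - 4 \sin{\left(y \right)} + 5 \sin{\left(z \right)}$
(0, exp(y) - 4*cos(y), 5*cos(z))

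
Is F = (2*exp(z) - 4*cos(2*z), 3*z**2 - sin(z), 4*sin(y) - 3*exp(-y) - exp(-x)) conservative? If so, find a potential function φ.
No, ∇×F = (-6*z + 4*cos(y) + cos(z) + 3*exp(-y), 2*exp(z) + 8*sin(2*z) - exp(-x), 0) ≠ 0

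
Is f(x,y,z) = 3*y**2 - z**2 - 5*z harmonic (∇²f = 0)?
No, ∇²f = 4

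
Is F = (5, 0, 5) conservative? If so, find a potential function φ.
Yes, F is conservative. φ = 5*x + 5*z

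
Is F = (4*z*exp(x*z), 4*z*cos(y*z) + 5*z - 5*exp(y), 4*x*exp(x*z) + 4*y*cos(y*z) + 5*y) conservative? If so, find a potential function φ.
Yes, F is conservative. φ = 5*y*z - 5*exp(y) + 4*exp(x*z) + 4*sin(y*z)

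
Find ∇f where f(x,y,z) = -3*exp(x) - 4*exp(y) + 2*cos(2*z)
(-3*exp(x), -4*exp(y), -4*sin(2*z))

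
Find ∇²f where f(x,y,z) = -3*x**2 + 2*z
-6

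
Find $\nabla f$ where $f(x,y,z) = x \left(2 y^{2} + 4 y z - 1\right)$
(2*y**2 + 4*y*z - 1, 4*x*(y + z), 4*x*y)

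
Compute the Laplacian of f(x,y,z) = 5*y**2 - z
10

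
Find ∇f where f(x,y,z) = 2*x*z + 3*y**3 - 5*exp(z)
(2*z, 9*y**2, 2*x - 5*exp(z))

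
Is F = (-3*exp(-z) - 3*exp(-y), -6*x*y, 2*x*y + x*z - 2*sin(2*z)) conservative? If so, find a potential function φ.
No, ∇×F = (2*x, -2*y - z + 3*exp(-z), -6*y - 3*exp(-y)) ≠ 0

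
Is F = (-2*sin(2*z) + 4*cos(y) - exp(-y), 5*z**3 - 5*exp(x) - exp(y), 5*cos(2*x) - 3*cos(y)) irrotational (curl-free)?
No, ∇×F = (-15*z**2 + 3*sin(y), 10*sin(2*x) - 4*cos(2*z), -5*exp(x) + 4*sin(y) - exp(-y))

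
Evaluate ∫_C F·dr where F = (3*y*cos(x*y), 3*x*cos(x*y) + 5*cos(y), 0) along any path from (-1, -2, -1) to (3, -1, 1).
-5*sin(1) - 3*sin(3) + 2*sin(2)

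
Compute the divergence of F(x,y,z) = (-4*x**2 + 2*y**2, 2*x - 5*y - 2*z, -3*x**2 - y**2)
-8*x - 5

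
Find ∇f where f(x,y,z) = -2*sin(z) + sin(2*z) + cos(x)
(-sin(x), 0, -2*cos(z) + 2*cos(2*z))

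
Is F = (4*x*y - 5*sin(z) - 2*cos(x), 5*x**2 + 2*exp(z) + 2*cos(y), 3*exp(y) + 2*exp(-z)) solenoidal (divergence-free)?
No, ∇·F = 4*y + 2*sin(x) - 2*sin(y) - 2*exp(-z)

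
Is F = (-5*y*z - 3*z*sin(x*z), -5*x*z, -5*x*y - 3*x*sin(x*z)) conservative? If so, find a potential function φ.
Yes, F is conservative. φ = -5*x*y*z + 3*cos(x*z)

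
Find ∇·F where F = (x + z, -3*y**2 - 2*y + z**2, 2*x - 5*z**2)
-6*y - 10*z - 1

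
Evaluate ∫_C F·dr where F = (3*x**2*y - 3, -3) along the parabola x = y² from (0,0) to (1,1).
-36/7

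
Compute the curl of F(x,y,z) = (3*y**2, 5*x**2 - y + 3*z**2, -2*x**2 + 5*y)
(5 - 6*z, 4*x, 10*x - 6*y)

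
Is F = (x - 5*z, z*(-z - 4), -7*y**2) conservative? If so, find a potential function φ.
No, ∇×F = (-14*y + 2*z + 4, -5, 0) ≠ 0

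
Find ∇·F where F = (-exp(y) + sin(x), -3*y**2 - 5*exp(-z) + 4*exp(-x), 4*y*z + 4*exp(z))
-2*y + 4*exp(z) + cos(x)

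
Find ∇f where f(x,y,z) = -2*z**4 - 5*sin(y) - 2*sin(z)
(0, -5*cos(y), -8*z**3 - 2*cos(z))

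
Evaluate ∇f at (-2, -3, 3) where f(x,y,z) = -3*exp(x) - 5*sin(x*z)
(-15*cos(6) - 3*exp(-2), 0, 10*cos(6))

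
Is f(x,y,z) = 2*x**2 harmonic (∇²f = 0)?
No, ∇²f = 4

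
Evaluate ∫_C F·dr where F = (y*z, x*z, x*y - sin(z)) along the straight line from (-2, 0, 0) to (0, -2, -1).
-1 + cos(1)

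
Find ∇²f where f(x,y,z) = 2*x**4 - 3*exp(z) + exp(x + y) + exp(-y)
24*x**2 - 3*exp(z) + 2*exp(x + y) + exp(-y)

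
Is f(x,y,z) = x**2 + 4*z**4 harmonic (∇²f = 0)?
No, ∇²f = 48*z**2 + 2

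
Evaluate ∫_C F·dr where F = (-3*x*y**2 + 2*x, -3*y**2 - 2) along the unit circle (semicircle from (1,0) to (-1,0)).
0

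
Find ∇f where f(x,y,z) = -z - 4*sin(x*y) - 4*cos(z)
(-4*y*cos(x*y), -4*x*cos(x*y), 4*sin(z) - 1)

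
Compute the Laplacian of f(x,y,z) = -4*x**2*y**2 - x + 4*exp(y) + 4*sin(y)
-8*x**2 - 8*y**2 + 4*exp(y) - 4*sin(y)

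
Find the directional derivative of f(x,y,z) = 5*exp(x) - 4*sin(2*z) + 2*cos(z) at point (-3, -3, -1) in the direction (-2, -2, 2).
sqrt(3)*(-5 + 2*(sin(1) - 4*cos(2))*exp(3))*exp(-3)/3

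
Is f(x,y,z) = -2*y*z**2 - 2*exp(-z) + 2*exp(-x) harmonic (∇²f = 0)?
No, ∇²f = -4*y - 2*exp(-z) + 2*exp(-x)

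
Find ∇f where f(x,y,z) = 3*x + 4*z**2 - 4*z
(3, 0, 8*z - 4)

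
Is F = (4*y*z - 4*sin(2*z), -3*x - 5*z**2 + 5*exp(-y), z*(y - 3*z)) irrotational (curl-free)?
No, ∇×F = (11*z, 4*y - 8*cos(2*z), -4*z - 3)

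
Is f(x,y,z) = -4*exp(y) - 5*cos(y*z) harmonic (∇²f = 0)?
No, ∇²f = 5*y**2*cos(y*z) + 5*z**2*cos(y*z) - 4*exp(y)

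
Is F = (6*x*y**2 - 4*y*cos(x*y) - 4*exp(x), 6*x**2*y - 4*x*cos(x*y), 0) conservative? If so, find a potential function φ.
Yes, F is conservative. φ = 3*x**2*y**2 - 4*exp(x) - 4*sin(x*y)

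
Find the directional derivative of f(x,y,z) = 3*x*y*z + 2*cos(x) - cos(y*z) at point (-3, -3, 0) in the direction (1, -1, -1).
sqrt(3)*(-27 + 2*sin(3))/3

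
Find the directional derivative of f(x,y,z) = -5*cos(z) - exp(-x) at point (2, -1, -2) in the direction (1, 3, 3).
sqrt(19)*(-15*exp(2)*sin(2) + 1)*exp(-2)/19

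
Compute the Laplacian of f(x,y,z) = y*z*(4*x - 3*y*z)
-6*y**2 - 6*z**2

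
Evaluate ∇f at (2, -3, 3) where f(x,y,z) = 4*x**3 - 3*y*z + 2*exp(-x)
(48 - 2*exp(-2), -9, 9)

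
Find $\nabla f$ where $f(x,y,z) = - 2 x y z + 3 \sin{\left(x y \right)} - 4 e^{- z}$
(y*(-2*z + 3*cos(x*y)), x*(-2*z + 3*cos(x*y)), -2*x*y + 4*exp(-z))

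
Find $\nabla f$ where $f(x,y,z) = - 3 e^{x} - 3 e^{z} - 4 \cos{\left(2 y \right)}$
(-3*exp(x), 8*sin(2*y), -3*exp(z))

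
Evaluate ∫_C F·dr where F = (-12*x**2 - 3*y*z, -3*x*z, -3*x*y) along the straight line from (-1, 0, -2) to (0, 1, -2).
-4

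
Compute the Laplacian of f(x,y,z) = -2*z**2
-4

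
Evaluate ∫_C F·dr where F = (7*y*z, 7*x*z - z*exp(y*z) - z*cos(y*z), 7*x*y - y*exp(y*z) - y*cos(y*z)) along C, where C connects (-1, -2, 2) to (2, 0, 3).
-29 + exp(-4) - sin(4)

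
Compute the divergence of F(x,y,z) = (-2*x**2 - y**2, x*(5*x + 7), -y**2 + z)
1 - 4*x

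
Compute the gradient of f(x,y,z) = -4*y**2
(0, -8*y, 0)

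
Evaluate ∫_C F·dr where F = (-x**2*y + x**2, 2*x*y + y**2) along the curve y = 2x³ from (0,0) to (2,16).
37496/21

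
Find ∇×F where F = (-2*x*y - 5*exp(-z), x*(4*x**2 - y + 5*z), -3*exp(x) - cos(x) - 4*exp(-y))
(-5*x + 4*exp(-y), 3*exp(x) - sin(x) + 5*exp(-z), 12*x**2 + 2*x - y + 5*z)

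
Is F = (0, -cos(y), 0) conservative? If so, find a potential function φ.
Yes, F is conservative. φ = -sin(y)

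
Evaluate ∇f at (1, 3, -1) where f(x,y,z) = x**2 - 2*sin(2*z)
(2, 0, -4*cos(2))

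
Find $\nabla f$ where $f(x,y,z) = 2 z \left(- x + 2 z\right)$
(-2*z, 0, -2*x + 8*z)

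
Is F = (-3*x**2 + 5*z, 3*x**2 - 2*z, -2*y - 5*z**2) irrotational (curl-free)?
No, ∇×F = (0, 5, 6*x)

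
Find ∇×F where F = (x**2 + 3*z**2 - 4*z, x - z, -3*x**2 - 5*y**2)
(1 - 10*y, 6*x + 6*z - 4, 1)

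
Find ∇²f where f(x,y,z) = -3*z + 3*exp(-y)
3*exp(-y)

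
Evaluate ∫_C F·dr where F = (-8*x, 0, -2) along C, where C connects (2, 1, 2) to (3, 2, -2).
-12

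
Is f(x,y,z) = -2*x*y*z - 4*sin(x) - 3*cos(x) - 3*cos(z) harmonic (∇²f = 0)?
No, ∇²f = 4*sin(x) + 3*cos(x) + 3*cos(z)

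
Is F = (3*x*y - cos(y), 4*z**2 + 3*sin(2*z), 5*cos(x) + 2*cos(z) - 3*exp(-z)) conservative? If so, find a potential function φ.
No, ∇×F = (-8*z - 6*cos(2*z), 5*sin(x), -3*x - sin(y)) ≠ 0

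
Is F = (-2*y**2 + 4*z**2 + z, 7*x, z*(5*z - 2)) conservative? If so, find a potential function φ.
No, ∇×F = (0, 8*z + 1, 4*y + 7) ≠ 0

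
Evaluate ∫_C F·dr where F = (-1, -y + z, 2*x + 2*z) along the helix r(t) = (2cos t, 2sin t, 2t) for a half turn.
-4 + 4*pi**2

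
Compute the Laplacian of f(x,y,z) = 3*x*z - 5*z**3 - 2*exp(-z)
-30*z - 2*exp(-z)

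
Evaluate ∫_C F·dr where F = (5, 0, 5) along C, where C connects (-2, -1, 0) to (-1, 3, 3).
20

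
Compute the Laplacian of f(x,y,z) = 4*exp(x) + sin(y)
4*exp(x) - sin(y)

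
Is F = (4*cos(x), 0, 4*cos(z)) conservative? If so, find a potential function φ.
Yes, F is conservative. φ = 4*sin(x) + 4*sin(z)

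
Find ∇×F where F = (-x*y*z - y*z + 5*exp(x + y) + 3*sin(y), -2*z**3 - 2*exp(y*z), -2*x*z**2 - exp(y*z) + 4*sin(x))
(2*y*exp(y*z) + 6*z**2 - z*exp(y*z), -x*y - y + 2*z**2 - 4*cos(x), x*z + z - 5*exp(x + y) - 3*cos(y))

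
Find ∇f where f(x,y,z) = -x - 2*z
(-1, 0, -2)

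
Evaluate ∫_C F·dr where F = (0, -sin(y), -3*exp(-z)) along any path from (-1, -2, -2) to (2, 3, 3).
-3*exp(2) + cos(3) + 3*exp(-3) - cos(2)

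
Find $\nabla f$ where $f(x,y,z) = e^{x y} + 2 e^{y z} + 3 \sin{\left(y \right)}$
(y*exp(x*y), x*exp(x*y) + 2*z*exp(y*z) + 3*cos(y), 2*y*exp(y*z))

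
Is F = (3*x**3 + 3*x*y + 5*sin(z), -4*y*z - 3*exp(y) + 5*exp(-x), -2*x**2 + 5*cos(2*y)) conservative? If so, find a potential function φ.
No, ∇×F = (4*y - 10*sin(2*y), 4*x + 5*cos(z), -3*x - 5*exp(-x)) ≠ 0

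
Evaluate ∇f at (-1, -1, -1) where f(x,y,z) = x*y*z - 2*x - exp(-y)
(-1, 1 + E, 1)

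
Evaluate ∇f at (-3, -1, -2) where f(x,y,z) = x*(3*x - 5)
(-23, 0, 0)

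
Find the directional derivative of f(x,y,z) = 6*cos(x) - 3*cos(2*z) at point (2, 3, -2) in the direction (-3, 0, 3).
3*sqrt(2)*(-sin(4) + sin(2))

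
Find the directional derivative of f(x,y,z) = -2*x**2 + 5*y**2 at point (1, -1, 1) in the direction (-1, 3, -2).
-13*sqrt(14)/7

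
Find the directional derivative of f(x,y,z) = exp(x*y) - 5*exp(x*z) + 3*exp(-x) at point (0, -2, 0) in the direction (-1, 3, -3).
5*sqrt(19)/19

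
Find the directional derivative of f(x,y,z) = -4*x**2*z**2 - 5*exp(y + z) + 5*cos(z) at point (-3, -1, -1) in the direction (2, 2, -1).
-8 - 5*sin(1)/3 - 5*exp(-2)/3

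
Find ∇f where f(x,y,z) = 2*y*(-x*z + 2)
(-2*y*z, -2*x*z + 4, -2*x*y)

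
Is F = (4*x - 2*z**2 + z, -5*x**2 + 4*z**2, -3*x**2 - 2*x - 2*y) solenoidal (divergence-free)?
No, ∇·F = 4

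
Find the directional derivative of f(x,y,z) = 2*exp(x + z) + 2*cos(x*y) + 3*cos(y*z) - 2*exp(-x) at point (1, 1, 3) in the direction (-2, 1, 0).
sqrt(5)*(-4*exp(5) - 4 - 9*E*sin(3) + 2*E*sin(1))*exp(-1)/5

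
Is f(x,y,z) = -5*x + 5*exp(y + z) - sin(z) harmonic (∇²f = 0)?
No, ∇²f = 10*exp(y + z) + sin(z)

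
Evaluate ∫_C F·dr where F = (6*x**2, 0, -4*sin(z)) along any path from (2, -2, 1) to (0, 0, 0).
-12 - 4*cos(1)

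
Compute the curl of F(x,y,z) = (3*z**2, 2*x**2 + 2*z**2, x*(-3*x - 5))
(-4*z, 6*x + 6*z + 5, 4*x)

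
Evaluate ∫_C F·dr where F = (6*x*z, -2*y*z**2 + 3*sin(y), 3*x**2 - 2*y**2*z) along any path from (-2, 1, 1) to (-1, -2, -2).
-33 - 3*cos(2) + 3*cos(1)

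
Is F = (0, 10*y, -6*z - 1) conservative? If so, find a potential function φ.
Yes, F is conservative. φ = 5*y**2 - 3*z**2 - z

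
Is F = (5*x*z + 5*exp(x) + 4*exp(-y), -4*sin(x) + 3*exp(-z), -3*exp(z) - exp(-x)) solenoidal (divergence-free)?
No, ∇·F = 5*z + 5*exp(x) - 3*exp(z)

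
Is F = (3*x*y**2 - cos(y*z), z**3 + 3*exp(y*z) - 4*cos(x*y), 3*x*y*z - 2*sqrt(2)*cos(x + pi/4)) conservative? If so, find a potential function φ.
No, ∇×F = (3*x*z - 3*y*exp(y*z) - 3*z**2, -3*y*z + y*sin(y*z) - 2*sqrt(2)*sin(x + pi/4), -6*x*y + 4*y*sin(x*y) - z*sin(y*z)) ≠ 0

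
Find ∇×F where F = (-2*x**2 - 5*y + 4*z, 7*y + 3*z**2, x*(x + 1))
(-6*z, 3 - 2*x, 5)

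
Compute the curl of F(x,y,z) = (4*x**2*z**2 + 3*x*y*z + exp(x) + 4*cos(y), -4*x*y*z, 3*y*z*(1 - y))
(4*x*y - 6*y*z + 3*z, x*(8*x*z + 3*y), -3*x*z - 4*y*z + 4*sin(y))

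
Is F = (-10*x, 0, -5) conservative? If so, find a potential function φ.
Yes, F is conservative. φ = -5*x**2 - 5*z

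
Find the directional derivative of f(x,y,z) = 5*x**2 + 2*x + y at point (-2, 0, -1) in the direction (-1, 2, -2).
20/3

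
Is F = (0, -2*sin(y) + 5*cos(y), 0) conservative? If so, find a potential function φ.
Yes, F is conservative. φ = 5*sin(y) + 2*cos(y)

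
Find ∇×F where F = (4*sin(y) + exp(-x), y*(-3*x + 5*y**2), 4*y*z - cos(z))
(4*z, 0, -3*y - 4*cos(y))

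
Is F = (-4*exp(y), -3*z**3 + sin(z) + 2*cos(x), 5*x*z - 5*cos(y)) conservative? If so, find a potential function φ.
No, ∇×F = (9*z**2 + 5*sin(y) - cos(z), -5*z, 4*exp(y) - 2*sin(x)) ≠ 0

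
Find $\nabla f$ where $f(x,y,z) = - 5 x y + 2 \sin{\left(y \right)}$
(-5*y, -5*x + 2*cos(y), 0)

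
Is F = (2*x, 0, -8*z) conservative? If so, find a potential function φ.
Yes, F is conservative. φ = x**2 - 4*z**2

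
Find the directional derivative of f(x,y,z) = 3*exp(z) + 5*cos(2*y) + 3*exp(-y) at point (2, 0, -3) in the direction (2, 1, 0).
-3*sqrt(5)/5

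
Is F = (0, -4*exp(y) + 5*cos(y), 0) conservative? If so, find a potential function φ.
Yes, F is conservative. φ = -4*exp(y) + 5*sin(y)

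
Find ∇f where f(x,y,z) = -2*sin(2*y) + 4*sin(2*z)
(0, -4*cos(2*y), 8*cos(2*z))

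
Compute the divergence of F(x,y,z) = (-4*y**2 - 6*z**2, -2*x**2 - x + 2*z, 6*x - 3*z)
-3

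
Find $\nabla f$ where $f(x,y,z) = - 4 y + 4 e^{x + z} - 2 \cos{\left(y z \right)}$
(4*exp(x + z), 2*z*sin(y*z) - 4, 2*y*sin(y*z) + 4*exp(x + z))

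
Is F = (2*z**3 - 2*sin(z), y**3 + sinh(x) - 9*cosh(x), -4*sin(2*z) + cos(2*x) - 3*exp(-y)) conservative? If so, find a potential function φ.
No, ∇×F = (3*exp(-y), 6*z**2 + 2*sin(2*x) - 2*cos(z), -9*sinh(x) + cosh(x)) ≠ 0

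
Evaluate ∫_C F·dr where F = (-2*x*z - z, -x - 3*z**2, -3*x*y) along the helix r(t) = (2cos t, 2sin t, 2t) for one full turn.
-116*pi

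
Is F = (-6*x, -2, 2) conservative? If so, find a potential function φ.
Yes, F is conservative. φ = -3*x**2 - 2*y + 2*z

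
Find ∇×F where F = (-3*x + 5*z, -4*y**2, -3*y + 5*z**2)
(-3, 5, 0)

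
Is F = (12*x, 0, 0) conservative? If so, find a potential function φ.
Yes, F is conservative. φ = 6*x**2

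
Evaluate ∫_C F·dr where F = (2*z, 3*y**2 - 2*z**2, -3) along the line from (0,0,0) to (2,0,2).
-2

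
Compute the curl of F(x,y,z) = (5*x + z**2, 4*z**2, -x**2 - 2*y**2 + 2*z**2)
(-4*y - 8*z, 2*x + 2*z, 0)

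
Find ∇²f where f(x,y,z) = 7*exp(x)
7*exp(x)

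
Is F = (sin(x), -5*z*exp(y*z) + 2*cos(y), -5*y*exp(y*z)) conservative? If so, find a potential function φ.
Yes, F is conservative. φ = -5*exp(y*z) + 2*sin(y) - cos(x)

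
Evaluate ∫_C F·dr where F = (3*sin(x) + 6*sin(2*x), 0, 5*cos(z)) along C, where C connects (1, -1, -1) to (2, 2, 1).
3*cos(1) - 3*cos(4) + 10*sin(1)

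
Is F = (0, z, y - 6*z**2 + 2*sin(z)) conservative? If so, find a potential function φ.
Yes, F is conservative. φ = y*z - 2*z**3 - 2*cos(z)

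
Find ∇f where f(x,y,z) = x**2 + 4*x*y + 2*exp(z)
(2*x + 4*y, 4*x, 2*exp(z))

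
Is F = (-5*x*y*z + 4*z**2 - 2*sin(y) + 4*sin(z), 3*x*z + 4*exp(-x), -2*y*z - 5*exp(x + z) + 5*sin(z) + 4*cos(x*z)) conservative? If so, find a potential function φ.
No, ∇×F = (-3*x - 2*z, -5*x*y + 4*z*sin(x*z) + 8*z + 5*exp(x + z) + 4*cos(z), 5*x*z + 3*z + 2*cos(y) - 4*exp(-x)) ≠ 0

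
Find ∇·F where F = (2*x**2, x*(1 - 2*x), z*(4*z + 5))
4*x + 8*z + 5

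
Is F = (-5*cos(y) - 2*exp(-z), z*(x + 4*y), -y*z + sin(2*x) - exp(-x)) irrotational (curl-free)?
No, ∇×F = (-x - 4*y - z, -2*cos(2*x) + 2*exp(-z) - exp(-x), z - 5*sin(y))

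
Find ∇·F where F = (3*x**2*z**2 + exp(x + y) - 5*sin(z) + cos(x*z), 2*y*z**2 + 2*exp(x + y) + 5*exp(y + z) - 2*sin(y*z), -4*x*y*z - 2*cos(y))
-4*x*y + 6*x*z**2 + 2*z**2 - z*sin(x*z) - 2*z*cos(y*z) + 3*exp(x + y) + 5*exp(y + z)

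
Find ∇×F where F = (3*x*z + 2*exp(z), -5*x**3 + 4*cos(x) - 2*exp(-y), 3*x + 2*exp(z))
(0, 3*x + 2*exp(z) - 3, -15*x**2 - 4*sin(x))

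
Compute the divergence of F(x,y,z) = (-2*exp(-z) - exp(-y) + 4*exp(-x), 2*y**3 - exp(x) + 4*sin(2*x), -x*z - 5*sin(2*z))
-x + 6*y**2 - 10*cos(2*z) - 4*exp(-x)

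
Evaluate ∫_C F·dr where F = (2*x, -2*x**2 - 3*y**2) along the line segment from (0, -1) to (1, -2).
26/3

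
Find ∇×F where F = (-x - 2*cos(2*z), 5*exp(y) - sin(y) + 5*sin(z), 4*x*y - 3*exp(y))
(4*x - 3*exp(y) - 5*cos(z), -4*y + 4*sin(2*z), 0)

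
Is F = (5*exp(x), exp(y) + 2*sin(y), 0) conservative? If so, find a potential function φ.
Yes, F is conservative. φ = 5*exp(x) + exp(y) - 2*cos(y)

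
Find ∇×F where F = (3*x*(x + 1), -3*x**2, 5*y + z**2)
(5, 0, -6*x)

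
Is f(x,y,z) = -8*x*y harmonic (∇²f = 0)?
Yes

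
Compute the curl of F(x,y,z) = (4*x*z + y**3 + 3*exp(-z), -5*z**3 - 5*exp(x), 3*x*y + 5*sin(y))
(3*x + 15*z**2 + 5*cos(y), 4*x - 3*y - 3*exp(-z), -3*y**2 - 5*exp(x))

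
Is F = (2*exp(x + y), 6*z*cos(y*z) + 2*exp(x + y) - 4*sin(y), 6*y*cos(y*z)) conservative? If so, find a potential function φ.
Yes, F is conservative. φ = 2*exp(x + y) + 6*sin(y*z) + 4*cos(y)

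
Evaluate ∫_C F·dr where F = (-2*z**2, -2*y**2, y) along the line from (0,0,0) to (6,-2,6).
-434/3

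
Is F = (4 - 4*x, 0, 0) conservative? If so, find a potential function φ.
Yes, F is conservative. φ = 2*x*(2 - x)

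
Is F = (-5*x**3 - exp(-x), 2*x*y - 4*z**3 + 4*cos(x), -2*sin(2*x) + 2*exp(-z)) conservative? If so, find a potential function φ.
No, ∇×F = (12*z**2, 4*cos(2*x), 2*y - 4*sin(x)) ≠ 0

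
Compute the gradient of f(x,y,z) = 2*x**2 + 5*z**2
(4*x, 0, 10*z)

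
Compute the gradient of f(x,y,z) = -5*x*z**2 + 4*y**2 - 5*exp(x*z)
(5*z*(-z - exp(x*z)), 8*y, 5*x*(-2*z - exp(x*z)))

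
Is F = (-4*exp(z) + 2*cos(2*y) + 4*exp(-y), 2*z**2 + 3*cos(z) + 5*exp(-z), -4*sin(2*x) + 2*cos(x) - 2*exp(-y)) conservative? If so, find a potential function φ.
No, ∇×F = (-4*z + 3*sin(z) + 5*exp(-z) + 2*exp(-y), -4*exp(z) + 2*sin(x) + 8*cos(2*x), 4*sin(2*y) + 4*exp(-y)) ≠ 0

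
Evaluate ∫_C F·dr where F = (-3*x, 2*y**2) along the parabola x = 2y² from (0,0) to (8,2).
-272/3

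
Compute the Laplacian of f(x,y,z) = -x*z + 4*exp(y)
4*exp(y)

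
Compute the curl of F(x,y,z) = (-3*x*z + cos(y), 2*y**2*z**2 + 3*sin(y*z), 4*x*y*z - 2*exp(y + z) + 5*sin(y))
(4*x*z - 4*y**2*z - 3*y*cos(y*z) - 2*exp(y + z) + 5*cos(y), -3*x - 4*y*z, sin(y))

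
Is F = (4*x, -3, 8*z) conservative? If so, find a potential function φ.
Yes, F is conservative. φ = 2*x**2 - 3*y + 4*z**2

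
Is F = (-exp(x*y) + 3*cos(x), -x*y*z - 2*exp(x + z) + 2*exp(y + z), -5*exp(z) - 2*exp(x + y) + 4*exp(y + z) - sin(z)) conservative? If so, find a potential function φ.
No, ∇×F = (x*y - 2*exp(x + y) + 2*exp(x + z) + 2*exp(y + z), 2*exp(x + y), x*exp(x*y) - y*z - 2*exp(x + z)) ≠ 0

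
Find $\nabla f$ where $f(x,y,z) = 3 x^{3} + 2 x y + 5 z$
(9*x**2 + 2*y, 2*x, 5)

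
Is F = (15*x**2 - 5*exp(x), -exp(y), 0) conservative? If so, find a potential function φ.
Yes, F is conservative. φ = 5*x**3 - 5*exp(x) - exp(y)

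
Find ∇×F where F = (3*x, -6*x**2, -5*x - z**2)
(0, 5, -12*x)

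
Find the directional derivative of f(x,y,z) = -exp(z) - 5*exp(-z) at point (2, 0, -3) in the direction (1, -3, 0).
0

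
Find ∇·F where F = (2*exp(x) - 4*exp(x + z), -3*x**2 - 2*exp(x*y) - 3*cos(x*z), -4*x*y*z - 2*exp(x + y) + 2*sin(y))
-4*x*y - 2*x*exp(x*y) + 2*exp(x) - 4*exp(x + z)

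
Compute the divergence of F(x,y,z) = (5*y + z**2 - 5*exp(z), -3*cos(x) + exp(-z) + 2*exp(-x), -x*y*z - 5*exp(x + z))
-x*y - 5*exp(x + z)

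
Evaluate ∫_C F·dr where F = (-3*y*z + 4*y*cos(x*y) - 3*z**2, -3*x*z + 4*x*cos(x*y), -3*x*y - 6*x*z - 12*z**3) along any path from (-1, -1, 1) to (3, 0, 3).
-321 - 4*sin(1)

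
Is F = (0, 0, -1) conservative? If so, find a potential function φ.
Yes, F is conservative. φ = -z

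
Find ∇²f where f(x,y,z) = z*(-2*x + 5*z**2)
30*z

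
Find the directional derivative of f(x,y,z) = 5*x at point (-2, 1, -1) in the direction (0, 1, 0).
0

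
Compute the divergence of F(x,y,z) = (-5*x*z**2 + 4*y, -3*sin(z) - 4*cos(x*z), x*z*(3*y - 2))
x*(3*y - 2) - 5*z**2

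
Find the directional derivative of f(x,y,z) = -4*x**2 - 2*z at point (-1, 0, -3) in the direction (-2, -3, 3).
-sqrt(22)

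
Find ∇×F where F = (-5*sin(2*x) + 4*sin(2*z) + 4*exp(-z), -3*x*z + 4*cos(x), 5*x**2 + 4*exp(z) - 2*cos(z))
(3*x, -10*x + 8*cos(2*z) - 4*exp(-z), -3*z - 4*sin(x))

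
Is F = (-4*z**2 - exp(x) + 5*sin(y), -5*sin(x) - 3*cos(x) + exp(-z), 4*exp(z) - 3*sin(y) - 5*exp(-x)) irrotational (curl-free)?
No, ∇×F = (-3*cos(y) + exp(-z), -8*z - 5*exp(-x), 3*sin(x) - 5*cos(x) - 5*cos(y))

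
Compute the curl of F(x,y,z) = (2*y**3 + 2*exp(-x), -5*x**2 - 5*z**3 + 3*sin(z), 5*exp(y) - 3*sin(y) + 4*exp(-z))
(15*z**2 + 5*exp(y) - 3*cos(y) - 3*cos(z), 0, -10*x - 6*y**2)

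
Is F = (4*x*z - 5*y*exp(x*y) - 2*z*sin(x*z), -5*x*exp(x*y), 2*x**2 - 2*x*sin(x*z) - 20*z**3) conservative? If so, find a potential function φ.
Yes, F is conservative. φ = 2*x**2*z - 5*z**4 - 5*exp(x*y) + 2*cos(x*z)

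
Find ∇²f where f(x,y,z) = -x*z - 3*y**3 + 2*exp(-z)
-18*y + 2*exp(-z)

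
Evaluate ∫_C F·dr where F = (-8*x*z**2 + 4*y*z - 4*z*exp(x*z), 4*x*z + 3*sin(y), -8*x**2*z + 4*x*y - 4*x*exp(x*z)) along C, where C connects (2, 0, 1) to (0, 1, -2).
-3*cos(1) + 15 + 4*exp(2)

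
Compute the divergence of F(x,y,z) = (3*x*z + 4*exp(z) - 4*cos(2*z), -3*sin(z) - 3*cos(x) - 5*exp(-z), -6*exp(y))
3*z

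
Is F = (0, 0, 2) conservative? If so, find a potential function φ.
Yes, F is conservative. φ = 2*z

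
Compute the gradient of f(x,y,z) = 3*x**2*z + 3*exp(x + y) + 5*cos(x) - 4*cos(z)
(6*x*z + 3*exp(x + y) - 5*sin(x), 3*exp(x + y), 3*x**2 + 4*sin(z))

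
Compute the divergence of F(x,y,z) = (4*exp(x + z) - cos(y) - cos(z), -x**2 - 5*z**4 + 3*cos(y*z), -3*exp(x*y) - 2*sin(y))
-3*z*sin(y*z) + 4*exp(x + z)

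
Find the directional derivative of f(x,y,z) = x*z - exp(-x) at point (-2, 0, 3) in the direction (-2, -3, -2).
-2*sqrt(17)*(1 + exp(2))/17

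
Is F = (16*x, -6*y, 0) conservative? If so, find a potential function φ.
Yes, F is conservative. φ = 8*x**2 - 3*y**2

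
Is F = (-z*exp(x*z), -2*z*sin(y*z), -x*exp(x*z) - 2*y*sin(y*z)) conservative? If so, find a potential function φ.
Yes, F is conservative. φ = -exp(x*z) + 2*cos(y*z)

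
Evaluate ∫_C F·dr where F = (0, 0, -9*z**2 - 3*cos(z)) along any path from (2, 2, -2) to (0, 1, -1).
-21 - 3*sin(2) + 3*sin(1)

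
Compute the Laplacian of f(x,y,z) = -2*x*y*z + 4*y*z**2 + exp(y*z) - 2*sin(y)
y*(y*exp(y*z) + 8) + z**2*exp(y*z) + 2*sin(y)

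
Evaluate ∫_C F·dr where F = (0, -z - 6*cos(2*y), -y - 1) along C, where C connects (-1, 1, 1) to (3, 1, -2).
6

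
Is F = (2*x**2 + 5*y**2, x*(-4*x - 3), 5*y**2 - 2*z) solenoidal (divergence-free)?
No, ∇·F = 4*x - 2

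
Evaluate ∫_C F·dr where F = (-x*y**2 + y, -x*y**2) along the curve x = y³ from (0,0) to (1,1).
5/24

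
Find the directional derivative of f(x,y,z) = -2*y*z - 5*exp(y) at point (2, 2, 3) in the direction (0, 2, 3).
2*sqrt(13)*(-5*exp(2) - 12)/13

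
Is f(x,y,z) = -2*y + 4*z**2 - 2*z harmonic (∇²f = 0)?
No, ∇²f = 8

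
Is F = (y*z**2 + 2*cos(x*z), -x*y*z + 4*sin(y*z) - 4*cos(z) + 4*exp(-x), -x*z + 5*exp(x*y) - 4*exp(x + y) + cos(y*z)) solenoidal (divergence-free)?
No, ∇·F = -x*z - x - y*sin(y*z) - 2*z*sin(x*z) + 4*z*cos(y*z)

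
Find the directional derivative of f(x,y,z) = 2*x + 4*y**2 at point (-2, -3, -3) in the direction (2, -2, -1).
52/3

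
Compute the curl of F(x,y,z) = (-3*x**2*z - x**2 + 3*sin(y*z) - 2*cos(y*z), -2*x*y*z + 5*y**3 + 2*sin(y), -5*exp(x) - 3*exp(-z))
(2*x*y, -3*x**2 + 2*y*sin(y*z) + 3*y*cos(y*z) + 5*exp(x), -z*(2*y + 2*sin(y*z) + 3*cos(y*z)))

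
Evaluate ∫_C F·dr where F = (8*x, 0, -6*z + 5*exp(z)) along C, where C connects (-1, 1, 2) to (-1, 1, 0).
17 - 5*exp(2)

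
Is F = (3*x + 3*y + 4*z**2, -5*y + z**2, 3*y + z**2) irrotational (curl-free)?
No, ∇×F = (3 - 2*z, 8*z, -3)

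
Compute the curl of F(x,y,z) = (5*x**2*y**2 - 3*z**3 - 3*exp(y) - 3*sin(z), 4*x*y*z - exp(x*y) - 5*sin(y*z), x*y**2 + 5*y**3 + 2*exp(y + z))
(-2*x*y + 15*y**2 + 5*y*cos(y*z) + 2*exp(y + z), -y**2 - 9*z**2 - 3*cos(z), -10*x**2*y + 4*y*z - y*exp(x*y) + 3*exp(y))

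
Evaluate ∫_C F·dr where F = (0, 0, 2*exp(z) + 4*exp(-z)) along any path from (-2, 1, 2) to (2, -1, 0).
-2*exp(2) - 2 + 4*exp(-2)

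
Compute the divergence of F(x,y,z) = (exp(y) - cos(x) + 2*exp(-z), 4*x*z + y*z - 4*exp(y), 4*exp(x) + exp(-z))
z - 4*exp(y) + sin(x) - exp(-z)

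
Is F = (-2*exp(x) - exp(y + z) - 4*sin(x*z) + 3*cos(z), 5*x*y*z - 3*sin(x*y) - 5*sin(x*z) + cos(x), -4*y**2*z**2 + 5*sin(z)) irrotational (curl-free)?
No, ∇×F = (-5*x*y + 5*x*cos(x*z) - 8*y*z**2, -4*x*cos(x*z) - exp(y + z) - 3*sin(z), 5*y*z - 3*y*cos(x*y) - 5*z*cos(x*z) + exp(y + z) - sin(x))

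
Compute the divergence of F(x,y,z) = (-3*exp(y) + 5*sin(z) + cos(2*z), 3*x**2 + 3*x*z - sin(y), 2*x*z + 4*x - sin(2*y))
2*x - cos(y)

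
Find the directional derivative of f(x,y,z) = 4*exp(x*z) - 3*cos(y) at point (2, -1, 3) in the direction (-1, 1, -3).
-3*sqrt(11)*(sin(1) + 12*exp(6))/11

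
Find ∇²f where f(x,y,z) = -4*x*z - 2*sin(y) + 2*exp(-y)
2*sin(y) + 2*exp(-y)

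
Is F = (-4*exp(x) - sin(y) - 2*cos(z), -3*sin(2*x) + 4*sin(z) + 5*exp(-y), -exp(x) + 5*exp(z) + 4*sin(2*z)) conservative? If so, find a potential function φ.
No, ∇×F = (-4*cos(z), exp(x) + 2*sin(z), -6*cos(2*x) + cos(y)) ≠ 0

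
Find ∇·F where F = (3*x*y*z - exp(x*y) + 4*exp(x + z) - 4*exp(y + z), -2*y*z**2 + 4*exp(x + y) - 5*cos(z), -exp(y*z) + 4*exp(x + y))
3*y*z - y*exp(x*y) - y*exp(y*z) - 2*z**2 + 4*exp(x + y) + 4*exp(x + z)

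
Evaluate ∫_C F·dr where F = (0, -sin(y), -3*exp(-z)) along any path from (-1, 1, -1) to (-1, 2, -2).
-3*E - cos(1) + cos(2) + 3*exp(2)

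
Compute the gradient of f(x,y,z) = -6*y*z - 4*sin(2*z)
(0, -6*z, -6*y - 8*cos(2*z))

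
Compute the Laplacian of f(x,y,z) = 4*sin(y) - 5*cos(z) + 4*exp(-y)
-4*sin(y) + 5*cos(z) + 4*exp(-y)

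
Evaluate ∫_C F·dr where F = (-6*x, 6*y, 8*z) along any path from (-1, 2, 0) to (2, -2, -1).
-5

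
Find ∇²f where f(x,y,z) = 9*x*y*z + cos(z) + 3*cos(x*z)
-3*x**2*cos(x*z) - 3*z**2*cos(x*z) - cos(z)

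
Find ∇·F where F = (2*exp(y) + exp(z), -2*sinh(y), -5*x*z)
-5*x - 2*cosh(y)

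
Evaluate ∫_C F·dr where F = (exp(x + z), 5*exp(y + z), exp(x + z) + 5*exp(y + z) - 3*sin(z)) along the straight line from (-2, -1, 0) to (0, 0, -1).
-3 - exp(-2) + exp(-1) + 3*cos(1)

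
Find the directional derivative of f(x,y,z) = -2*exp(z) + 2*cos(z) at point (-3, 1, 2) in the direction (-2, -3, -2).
4*sqrt(17)*(sin(2) + exp(2))/17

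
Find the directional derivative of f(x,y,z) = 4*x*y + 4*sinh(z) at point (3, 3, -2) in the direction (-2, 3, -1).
2*sqrt(14)*(3 - cosh(2))/7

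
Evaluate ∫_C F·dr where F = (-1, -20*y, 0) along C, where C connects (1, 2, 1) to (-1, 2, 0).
2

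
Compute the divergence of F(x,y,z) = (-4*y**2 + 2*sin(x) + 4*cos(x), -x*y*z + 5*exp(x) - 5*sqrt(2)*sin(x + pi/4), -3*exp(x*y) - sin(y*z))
-x*z - y*cos(y*z) - 4*sin(x) + 2*cos(x)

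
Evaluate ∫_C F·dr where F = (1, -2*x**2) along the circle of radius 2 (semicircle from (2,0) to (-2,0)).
-4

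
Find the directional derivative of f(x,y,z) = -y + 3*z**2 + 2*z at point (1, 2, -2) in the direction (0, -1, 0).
1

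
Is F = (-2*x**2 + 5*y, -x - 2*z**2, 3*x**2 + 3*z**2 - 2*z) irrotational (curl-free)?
No, ∇×F = (4*z, -6*x, -6)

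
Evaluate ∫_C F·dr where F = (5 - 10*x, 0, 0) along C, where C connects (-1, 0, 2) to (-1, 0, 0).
0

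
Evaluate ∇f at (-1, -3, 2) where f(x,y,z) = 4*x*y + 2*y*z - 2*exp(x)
(-12 - 2*exp(-1), 0, -6)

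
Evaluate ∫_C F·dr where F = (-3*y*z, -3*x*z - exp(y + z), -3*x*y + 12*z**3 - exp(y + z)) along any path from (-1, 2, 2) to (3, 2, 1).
-75 - exp(3) + exp(4)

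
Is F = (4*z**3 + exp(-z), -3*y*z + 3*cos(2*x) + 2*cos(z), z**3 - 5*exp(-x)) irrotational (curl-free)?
No, ∇×F = (3*y + 2*sin(z), 12*z**2 - exp(-z) - 5*exp(-x), -6*sin(2*x))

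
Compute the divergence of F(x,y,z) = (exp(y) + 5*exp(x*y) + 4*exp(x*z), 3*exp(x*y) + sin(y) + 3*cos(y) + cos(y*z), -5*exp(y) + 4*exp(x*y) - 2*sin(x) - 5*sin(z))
3*x*exp(x*y) + 5*y*exp(x*y) + 4*z*exp(x*z) - z*sin(y*z) - 3*sin(y) + cos(y) - 5*cos(z)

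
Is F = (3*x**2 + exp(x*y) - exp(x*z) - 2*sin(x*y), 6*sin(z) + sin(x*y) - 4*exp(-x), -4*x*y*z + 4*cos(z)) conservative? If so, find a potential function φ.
No, ∇×F = (-4*x*z - 6*cos(z), -x*exp(x*z) + 4*y*z, -x*exp(x*y) + 2*x*cos(x*y) + y*cos(x*y) + 4*exp(-x)) ≠ 0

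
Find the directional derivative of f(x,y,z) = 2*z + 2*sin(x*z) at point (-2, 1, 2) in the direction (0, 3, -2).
4*sqrt(13)*(2*cos(4) - 1)/13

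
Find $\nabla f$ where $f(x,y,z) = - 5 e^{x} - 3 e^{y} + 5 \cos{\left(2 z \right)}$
(-5*exp(x), -3*exp(y), -10*sin(2*z))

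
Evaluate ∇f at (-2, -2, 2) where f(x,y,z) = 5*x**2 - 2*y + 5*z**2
(-20, -2, 20)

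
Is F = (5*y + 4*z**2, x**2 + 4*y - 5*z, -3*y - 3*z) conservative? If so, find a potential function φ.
No, ∇×F = (2, 8*z, 2*x - 5) ≠ 0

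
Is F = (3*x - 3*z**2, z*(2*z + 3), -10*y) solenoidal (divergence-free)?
No, ∇·F = 3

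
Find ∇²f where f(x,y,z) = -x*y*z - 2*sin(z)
2*sin(z)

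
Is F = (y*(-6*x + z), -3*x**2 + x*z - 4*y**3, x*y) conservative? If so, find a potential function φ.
Yes, F is conservative. φ = y*(-3*x**2 + x*z - y**3)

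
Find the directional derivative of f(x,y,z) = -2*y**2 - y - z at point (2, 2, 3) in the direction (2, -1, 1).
4*sqrt(6)/3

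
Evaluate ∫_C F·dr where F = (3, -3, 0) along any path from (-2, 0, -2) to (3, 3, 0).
6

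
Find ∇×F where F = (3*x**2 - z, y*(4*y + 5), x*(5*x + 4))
(0, -10*x - 5, 0)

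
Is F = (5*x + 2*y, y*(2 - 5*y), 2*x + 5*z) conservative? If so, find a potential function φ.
No, ∇×F = (0, -2, -2) ≠ 0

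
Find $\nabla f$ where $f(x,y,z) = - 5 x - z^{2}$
(-5, 0, -2*z)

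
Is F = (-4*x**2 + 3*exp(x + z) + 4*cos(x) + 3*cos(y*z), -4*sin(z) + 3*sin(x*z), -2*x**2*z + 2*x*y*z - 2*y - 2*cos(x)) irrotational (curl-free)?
No, ∇×F = (2*x*z - 3*x*cos(x*z) + 4*cos(z) - 2, 4*x*z - 2*y*z - 3*y*sin(y*z) + 3*exp(x + z) - 2*sin(x), 3*z*(sin(y*z) + cos(x*z)))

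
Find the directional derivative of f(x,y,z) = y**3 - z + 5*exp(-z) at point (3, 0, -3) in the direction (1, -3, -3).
3*sqrt(19)*(1 + 5*exp(3))/19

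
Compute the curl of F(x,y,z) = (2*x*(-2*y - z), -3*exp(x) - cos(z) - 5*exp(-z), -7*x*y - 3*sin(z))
(-7*x - sin(z) - 5*exp(-z), -2*x + 7*y, 4*x - 3*exp(x))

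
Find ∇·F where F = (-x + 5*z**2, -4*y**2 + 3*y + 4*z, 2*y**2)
2 - 8*y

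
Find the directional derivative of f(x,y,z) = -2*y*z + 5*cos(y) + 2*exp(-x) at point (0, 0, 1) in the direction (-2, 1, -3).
sqrt(14)/7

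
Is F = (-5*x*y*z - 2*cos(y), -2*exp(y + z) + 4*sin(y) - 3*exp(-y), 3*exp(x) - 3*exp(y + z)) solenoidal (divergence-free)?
No, ∇·F = -5*y*z - 5*exp(y + z) + 4*cos(y) + 3*exp(-y)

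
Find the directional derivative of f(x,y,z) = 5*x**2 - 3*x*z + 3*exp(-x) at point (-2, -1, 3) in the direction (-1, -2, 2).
exp(2) + 41/3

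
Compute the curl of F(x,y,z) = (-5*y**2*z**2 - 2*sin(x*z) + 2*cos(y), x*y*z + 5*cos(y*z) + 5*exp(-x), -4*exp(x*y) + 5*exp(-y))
(-x*y - 4*x*exp(x*y) + 5*y*sin(y*z) - 5*exp(-y), -2*x*cos(x*z) - 10*y**2*z + 4*y*exp(x*y), 10*y*z**2 + y*z + 2*sin(y) - 5*exp(-x))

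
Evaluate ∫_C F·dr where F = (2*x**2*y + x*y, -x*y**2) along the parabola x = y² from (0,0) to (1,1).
27/35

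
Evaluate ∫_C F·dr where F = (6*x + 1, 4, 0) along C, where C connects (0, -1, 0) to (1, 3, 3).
20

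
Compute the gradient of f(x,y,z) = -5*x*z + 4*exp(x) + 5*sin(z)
(-5*z + 4*exp(x), 0, -5*x + 5*cos(z))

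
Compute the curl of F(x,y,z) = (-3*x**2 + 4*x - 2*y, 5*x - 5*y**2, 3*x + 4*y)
(4, -3, 7)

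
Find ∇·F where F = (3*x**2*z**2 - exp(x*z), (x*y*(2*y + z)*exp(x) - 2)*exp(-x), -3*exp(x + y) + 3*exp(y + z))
4*x*y + 6*x*z**2 + x*z - z*exp(x*z) + 3*exp(y + z)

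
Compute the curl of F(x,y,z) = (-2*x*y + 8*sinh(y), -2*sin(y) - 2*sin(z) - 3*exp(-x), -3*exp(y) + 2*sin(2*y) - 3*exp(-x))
(-3*exp(y) + 4*cos(2*y) + 2*cos(z), -3*exp(-x), 2*x - 8*cosh(y) + 3*exp(-x))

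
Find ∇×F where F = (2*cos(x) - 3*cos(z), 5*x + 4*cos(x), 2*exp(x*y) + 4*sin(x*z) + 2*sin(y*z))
(2*x*exp(x*y) + 2*z*cos(y*z), -2*y*exp(x*y) - 4*z*cos(x*z) + 3*sin(z), 5 - 4*sin(x))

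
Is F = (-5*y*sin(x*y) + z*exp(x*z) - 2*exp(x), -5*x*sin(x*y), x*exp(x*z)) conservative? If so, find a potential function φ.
Yes, F is conservative. φ = -2*exp(x) + exp(x*z) + 5*cos(x*y)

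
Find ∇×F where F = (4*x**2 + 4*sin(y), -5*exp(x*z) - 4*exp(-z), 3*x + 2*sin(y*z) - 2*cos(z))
(5*x*exp(x*z) + 2*z*cos(y*z) - 4*exp(-z), -3, -5*z*exp(x*z) - 4*cos(y))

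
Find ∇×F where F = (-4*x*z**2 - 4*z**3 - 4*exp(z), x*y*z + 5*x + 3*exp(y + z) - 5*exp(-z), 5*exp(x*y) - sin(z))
(-x*y + 5*x*exp(x*y) - 3*exp(y + z) - 5*exp(-z), -8*x*z - 5*y*exp(x*y) - 12*z**2 - 4*exp(z), y*z + 5)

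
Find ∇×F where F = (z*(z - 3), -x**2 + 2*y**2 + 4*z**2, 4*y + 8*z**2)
(4 - 8*z, 2*z - 3, -2*x)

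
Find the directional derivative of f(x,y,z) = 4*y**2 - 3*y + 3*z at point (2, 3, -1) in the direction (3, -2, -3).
-51*sqrt(22)/22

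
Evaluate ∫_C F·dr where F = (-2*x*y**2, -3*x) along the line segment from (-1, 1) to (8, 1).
-63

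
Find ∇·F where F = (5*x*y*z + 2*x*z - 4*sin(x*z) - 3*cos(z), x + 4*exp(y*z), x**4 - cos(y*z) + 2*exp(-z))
5*y*z + y*sin(y*z) + 4*z*exp(y*z) - 4*z*cos(x*z) + 2*z - 2*exp(-z)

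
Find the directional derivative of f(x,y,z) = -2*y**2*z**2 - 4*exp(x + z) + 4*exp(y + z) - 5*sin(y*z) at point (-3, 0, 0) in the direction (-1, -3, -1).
8*sqrt(11)*(1 - 2*exp(3))*exp(-3)/11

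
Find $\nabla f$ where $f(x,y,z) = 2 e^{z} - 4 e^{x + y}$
(-4*exp(x + y), -4*exp(x + y), 2*exp(z))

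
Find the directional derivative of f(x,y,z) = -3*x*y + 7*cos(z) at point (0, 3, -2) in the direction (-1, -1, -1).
sqrt(3)*(9 - 7*sin(2))/3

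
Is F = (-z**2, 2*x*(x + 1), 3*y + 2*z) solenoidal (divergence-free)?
No, ∇·F = 2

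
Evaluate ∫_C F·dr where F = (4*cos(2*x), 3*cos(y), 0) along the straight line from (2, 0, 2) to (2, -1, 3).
-3*sin(1)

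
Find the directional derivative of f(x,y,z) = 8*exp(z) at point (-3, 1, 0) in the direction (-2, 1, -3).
-12*sqrt(14)/7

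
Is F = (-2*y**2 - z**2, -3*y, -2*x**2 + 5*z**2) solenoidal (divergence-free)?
No, ∇·F = 10*z - 3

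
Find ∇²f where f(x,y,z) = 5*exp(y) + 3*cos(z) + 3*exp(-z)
5*exp(y) - 3*cos(z) + 3*exp(-z)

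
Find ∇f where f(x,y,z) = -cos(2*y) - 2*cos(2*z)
(0, 2*sin(2*y), 4*sin(2*z))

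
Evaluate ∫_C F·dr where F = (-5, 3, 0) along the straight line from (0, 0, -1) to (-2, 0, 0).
10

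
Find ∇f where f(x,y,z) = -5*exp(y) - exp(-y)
(0, -5*exp(y) + exp(-y), 0)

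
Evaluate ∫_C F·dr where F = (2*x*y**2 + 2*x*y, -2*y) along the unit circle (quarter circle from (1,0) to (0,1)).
-13/6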